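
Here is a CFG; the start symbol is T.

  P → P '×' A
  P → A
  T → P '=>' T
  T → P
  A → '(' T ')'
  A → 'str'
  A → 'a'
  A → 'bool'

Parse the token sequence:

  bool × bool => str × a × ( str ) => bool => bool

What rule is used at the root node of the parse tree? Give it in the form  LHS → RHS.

T → P '=>' T

[T [P [P [A bool]] × [A bool]] => [T [P [P [P [A str]] × [A a]] × [A ( [T [P [A str]]] )]] => [T [P [A bool]] => [T [P [A bool]]]]]]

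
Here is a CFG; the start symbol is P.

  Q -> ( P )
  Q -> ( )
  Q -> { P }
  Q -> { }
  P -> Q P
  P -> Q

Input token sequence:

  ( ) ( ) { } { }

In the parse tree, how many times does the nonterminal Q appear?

[P [Q ( )] [P [Q ( )] [P [Q { }] [P [Q { }]]]]]

4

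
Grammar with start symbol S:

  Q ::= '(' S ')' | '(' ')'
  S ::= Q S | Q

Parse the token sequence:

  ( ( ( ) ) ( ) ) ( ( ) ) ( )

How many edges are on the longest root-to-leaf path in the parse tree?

6

[S [Q ( [S [Q ( [S [Q ( )]] )] [S [Q ( )]]] )] [S [Q ( [S [Q ( )]] )] [S [Q ( )]]]]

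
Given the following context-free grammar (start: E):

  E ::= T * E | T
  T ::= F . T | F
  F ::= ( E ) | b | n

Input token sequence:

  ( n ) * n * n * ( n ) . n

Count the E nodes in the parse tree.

[E [T [F ( [E [T [F n]]] )]] * [E [T [F n]] * [E [T [F n]] * [E [T [F ( [E [T [F n]]] )] . [T [F n]]]]]]]

6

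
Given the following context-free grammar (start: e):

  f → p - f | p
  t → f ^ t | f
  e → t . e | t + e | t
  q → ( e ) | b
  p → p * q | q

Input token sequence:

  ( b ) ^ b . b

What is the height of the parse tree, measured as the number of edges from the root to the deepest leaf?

[e [t [f [p [q ( [e [t [f [p [q b]]]]] )]]] ^ [t [f [p [q b]]]]] . [e [t [f [p [q b]]]]]]

10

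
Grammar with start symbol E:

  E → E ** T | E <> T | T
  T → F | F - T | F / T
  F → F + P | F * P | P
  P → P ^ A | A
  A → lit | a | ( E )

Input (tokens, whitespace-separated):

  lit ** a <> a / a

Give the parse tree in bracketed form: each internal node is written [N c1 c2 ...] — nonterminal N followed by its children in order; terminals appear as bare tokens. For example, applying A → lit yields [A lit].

E
E <> T
E ** T <> T
T ** T <> T
F ** T <> T
P ** T <> T
A ** T <> T
lit ** T <> T
lit ** F <> T
lit ** P <> T
lit ** A <> T
lit ** a <> T
lit ** a <> F / T
lit ** a <> P / T
lit ** a <> A / T
lit ** a <> a / T
lit ** a <> a / F
lit ** a <> a / P
lit ** a <> a / A
lit ** a <> a / a

[E [E [E [T [F [P [A lit]]]]] ** [T [F [P [A a]]]]] <> [T [F [P [A a]]] / [T [F [P [A a]]]]]]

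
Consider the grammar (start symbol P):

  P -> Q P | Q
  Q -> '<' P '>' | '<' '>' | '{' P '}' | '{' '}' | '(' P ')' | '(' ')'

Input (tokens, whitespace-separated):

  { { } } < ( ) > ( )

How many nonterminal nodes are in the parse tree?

10

[P [Q { [P [Q { }]] }] [P [Q < [P [Q ( )]] >] [P [Q ( )]]]]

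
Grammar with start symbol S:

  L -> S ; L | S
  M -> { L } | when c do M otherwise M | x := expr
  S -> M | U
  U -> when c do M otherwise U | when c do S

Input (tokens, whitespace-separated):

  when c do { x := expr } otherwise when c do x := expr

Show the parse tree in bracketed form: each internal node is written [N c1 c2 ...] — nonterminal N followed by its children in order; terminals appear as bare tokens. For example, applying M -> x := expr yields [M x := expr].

[S [U when c do [M { [L [S [M x := expr]]] }] otherwise [U when c do [S [M x := expr]]]]]

S
U
when c do M otherwise U
when c do { L } otherwise U
when c do { S } otherwise U
when c do { M } otherwise U
when c do { x := expr } otherwise U
when c do { x := expr } otherwise when c do S
when c do { x := expr } otherwise when c do M
when c do { x := expr } otherwise when c do x := expr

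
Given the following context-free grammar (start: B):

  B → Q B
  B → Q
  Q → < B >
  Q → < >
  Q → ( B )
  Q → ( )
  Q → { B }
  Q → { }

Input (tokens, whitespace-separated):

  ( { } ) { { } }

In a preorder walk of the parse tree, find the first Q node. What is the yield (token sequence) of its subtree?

[B [Q ( [B [Q { }]] )] [B [Q { [B [Q { }]] }]]]

( { } )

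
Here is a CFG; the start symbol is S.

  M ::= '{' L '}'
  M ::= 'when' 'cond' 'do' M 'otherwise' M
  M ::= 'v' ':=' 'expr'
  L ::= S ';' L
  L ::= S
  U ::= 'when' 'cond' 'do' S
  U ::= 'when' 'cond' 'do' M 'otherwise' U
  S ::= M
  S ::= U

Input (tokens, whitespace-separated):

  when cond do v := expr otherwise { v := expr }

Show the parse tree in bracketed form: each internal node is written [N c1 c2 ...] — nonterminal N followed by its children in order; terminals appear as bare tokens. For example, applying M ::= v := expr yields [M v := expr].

[S [M when cond do [M v := expr] otherwise [M { [L [S [M v := expr]]] }]]]

S
M
when cond do M otherwise M
when cond do v := expr otherwise M
when cond do v := expr otherwise { L }
when cond do v := expr otherwise { S }
when cond do v := expr otherwise { M }
when cond do v := expr otherwise { v := expr }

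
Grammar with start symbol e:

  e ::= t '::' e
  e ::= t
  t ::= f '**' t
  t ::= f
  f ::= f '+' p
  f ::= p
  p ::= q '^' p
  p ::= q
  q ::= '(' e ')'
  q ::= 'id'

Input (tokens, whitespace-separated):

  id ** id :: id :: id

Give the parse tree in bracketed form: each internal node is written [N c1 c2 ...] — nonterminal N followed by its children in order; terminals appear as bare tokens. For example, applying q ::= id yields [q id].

[e [t [f [p [q id]]] ** [t [f [p [q id]]]]] :: [e [t [f [p [q id]]]] :: [e [t [f [p [q id]]]]]]]

e
t :: e
f ** t :: e
p ** t :: e
q ** t :: e
id ** t :: e
id ** f :: e
id ** p :: e
id ** q :: e
id ** id :: e
id ** id :: t :: e
id ** id :: f :: e
id ** id :: p :: e
id ** id :: q :: e
id ** id :: id :: e
id ** id :: id :: t
id ** id :: id :: f
id ** id :: id :: p
id ** id :: id :: q
id ** id :: id :: id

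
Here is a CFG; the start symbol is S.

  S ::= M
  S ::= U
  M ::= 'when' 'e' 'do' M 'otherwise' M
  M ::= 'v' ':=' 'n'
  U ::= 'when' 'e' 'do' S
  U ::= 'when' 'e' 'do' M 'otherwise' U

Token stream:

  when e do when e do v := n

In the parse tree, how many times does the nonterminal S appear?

3

[S [U when e do [S [U when e do [S [M v := n]]]]]]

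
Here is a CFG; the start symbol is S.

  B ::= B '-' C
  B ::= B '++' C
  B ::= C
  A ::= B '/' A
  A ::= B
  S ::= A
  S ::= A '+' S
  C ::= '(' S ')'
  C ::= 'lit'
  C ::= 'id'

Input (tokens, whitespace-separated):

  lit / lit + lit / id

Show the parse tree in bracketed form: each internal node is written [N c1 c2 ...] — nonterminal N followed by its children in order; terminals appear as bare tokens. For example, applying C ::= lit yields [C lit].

[S [A [B [C lit]] / [A [B [C lit]]]] + [S [A [B [C lit]] / [A [B [C id]]]]]]

S
A + S
B / A + S
C / A + S
lit / A + S
lit / B + S
lit / C + S
lit / lit + S
lit / lit + A
lit / lit + B / A
lit / lit + C / A
lit / lit + lit / A
lit / lit + lit / B
lit / lit + lit / C
lit / lit + lit / id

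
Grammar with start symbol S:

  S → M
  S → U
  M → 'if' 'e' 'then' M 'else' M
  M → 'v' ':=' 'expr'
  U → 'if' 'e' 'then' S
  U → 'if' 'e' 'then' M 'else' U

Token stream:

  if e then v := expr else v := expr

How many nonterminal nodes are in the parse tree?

[S [M if e then [M v := expr] else [M v := expr]]]

4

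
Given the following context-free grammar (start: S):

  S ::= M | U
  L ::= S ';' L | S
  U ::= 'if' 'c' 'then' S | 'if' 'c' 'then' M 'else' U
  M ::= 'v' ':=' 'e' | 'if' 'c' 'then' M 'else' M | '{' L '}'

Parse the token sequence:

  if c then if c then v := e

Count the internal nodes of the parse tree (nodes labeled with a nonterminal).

6

[S [U if c then [S [U if c then [S [M v := e]]]]]]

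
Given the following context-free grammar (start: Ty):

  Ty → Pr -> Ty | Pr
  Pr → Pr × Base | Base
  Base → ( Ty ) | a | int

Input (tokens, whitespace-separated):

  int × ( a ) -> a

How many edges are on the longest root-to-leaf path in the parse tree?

6

[Ty [Pr [Pr [Base int]] × [Base ( [Ty [Pr [Base a]]] )]] -> [Ty [Pr [Base a]]]]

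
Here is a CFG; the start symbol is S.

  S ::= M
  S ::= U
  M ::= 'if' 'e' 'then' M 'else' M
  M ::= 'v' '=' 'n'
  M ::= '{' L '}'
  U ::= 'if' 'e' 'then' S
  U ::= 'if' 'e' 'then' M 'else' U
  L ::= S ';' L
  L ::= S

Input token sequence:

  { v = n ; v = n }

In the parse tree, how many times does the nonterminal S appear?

3

[S [M { [L [S [M v = n]] ; [L [S [M v = n]]]] }]]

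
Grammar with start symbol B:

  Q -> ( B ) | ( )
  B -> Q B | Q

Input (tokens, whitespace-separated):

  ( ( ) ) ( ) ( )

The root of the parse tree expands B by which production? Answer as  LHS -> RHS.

B -> Q B

[B [Q ( [B [Q ( )]] )] [B [Q ( )] [B [Q ( )]]]]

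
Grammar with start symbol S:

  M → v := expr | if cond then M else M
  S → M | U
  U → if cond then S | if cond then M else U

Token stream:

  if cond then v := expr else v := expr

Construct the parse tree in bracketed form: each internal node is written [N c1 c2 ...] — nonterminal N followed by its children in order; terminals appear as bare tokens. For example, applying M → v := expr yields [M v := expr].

[S [M if cond then [M v := expr] else [M v := expr]]]

S
M
if cond then M else M
if cond then v := expr else M
if cond then v := expr else v := expr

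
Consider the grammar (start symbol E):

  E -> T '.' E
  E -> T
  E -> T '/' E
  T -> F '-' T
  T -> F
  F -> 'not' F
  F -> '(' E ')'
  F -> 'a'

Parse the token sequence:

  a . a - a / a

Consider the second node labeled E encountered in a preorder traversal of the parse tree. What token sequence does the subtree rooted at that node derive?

[E [T [F a]] . [E [T [F a] - [T [F a]]] / [E [T [F a]]]]]

a - a / a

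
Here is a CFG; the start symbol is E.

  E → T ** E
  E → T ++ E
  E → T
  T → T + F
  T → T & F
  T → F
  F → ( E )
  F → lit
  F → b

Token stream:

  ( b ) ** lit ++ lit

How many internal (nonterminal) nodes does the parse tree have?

[E [T [F ( [E [T [F b]]] )]] ** [E [T [F lit]] ++ [E [T [F lit]]]]]

12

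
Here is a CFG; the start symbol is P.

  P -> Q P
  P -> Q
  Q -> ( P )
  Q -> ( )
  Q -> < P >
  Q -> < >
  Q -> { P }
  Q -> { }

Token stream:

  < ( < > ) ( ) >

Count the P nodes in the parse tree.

[P [Q < [P [Q ( [P [Q < >]] )] [P [Q ( )]]] >]]

4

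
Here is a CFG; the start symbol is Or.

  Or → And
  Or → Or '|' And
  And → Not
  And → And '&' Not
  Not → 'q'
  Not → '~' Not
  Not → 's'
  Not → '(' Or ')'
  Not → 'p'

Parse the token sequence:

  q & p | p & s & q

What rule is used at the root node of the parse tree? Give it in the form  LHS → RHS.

Or → Or '|' And

[Or [Or [And [And [Not q]] & [Not p]]] | [And [And [And [Not p]] & [Not s]] & [Not q]]]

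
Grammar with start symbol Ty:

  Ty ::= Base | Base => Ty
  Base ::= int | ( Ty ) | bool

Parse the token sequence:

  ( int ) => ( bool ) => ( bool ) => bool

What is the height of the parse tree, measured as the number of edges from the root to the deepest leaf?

[Ty [Base ( [Ty [Base int]] )] => [Ty [Base ( [Ty [Base bool]] )] => [Ty [Base ( [Ty [Base bool]] )] => [Ty [Base bool]]]]]

6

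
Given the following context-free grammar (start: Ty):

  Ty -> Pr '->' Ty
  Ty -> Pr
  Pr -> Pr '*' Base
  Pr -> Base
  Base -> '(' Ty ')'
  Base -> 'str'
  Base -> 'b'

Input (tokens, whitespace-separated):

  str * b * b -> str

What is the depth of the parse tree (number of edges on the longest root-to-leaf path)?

5

[Ty [Pr [Pr [Pr [Base str]] * [Base b]] * [Base b]] -> [Ty [Pr [Base str]]]]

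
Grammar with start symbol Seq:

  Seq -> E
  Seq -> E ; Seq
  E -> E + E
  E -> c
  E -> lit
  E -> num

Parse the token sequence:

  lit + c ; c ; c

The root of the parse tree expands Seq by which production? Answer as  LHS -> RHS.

Seq -> E ; Seq

[Seq [E [E lit] + [E c]] ; [Seq [E c] ; [Seq [E c]]]]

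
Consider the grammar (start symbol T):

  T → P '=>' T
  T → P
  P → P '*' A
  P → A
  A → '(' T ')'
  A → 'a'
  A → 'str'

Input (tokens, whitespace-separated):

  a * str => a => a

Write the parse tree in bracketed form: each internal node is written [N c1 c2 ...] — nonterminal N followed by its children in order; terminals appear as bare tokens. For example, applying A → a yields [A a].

T
P => T
P * A => T
A * A => T
a * A => T
a * str => T
a * str => P => T
a * str => A => T
a * str => a => T
a * str => a => P
a * str => a => A
a * str => a => a

[T [P [P [A a]] * [A str]] => [T [P [A a]] => [T [P [A a]]]]]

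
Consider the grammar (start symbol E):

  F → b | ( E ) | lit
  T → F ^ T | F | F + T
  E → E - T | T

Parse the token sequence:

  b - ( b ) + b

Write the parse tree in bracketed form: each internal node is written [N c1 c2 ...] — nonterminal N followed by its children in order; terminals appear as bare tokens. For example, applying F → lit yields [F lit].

[E [E [T [F b]]] - [T [F ( [E [T [F b]]] )] + [T [F b]]]]

E
E - T
T - T
F - T
b - T
b - F + T
b - ( E ) + T
b - ( T ) + T
b - ( F ) + T
b - ( b ) + T
b - ( b ) + F
b - ( b ) + b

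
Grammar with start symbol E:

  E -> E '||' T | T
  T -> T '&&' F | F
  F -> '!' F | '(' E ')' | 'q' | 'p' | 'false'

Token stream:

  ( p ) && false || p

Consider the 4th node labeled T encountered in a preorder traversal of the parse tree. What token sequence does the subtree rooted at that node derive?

[E [E [T [T [F ( [E [T [F p]]] )]] && [F false]]] || [T [F p]]]

p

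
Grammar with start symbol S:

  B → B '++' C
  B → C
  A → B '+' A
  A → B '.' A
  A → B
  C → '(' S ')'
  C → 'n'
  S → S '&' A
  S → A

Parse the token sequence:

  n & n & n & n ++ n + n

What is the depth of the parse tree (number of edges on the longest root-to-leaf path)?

7

[S [S [S [S [A [B [C n]]]] & [A [B [C n]]]] & [A [B [C n]]]] & [A [B [B [C n]] ++ [C n]] + [A [B [C n]]]]]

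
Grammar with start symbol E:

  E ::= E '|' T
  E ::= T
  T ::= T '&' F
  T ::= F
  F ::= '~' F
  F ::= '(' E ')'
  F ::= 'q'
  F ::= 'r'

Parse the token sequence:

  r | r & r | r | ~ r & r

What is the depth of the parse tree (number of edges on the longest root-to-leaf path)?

[E [E [E [E [T [F r]]] | [T [T [F r]] & [F r]]] | [T [F r]]] | [T [T [F ~ [F r]]] & [F r]]]

6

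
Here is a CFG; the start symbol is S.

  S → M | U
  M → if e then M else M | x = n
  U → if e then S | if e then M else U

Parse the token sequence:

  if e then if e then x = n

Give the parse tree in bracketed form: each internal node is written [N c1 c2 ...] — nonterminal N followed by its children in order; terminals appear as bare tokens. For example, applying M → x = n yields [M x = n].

[S [U if e then [S [U if e then [S [M x = n]]]]]]

S
U
if e then S
if e then U
if e then if e then S
if e then if e then M
if e then if e then x = n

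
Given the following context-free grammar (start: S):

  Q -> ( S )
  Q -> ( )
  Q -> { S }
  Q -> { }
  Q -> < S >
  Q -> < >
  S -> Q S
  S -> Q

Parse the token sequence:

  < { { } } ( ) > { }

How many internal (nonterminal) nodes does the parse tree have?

[S [Q < [S [Q { [S [Q { }]] }] [S [Q ( )]]] >] [S [Q { }]]]

10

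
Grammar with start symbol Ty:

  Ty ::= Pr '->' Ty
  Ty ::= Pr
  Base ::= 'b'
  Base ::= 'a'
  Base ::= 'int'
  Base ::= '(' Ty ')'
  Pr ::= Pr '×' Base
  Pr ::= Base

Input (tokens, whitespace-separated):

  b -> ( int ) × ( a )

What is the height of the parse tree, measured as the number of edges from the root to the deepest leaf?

8

[Ty [Pr [Base b]] -> [Ty [Pr [Pr [Base ( [Ty [Pr [Base int]]] )]] × [Base ( [Ty [Pr [Base a]]] )]]]]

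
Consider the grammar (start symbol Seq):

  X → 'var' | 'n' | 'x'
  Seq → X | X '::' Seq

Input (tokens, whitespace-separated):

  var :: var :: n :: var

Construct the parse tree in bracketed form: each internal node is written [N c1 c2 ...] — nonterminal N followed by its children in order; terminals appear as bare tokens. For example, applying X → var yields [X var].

[Seq [X var] :: [Seq [X var] :: [Seq [X n] :: [Seq [X var]]]]]

Seq
X :: Seq
var :: Seq
var :: X :: Seq
var :: var :: Seq
var :: var :: X :: Seq
var :: var :: n :: Seq
var :: var :: n :: X
var :: var :: n :: var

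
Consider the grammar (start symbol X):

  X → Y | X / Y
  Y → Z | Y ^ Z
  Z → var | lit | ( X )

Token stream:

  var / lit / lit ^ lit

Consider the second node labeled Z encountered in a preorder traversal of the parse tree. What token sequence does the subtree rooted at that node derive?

lit

[X [X [X [Y [Z var]]] / [Y [Z lit]]] / [Y [Y [Z lit]] ^ [Z lit]]]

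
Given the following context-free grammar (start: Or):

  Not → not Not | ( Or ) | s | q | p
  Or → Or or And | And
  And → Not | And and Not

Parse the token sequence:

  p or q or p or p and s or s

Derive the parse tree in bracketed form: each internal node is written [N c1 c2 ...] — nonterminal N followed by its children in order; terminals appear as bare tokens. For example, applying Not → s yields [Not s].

[Or [Or [Or [Or [Or [And [Not p]]] or [And [Not q]]] or [And [Not p]]] or [And [And [Not p]] and [Not s]]] or [And [Not s]]]

Or
Or or And
Or or And or And
Or or And or And or And
Or or And or And or And or And
And or And or And or And or And
Not or And or And or And or And
p or And or And or And or And
p or Not or And or And or And
p or q or And or And or And
p or q or Not or And or And
p or q or p or And or And
p or q or p or And and Not or And
p or q or p or Not and Not or And
p or q or p or p and Not or And
p or q or p or p and s or And
p or q or p or p and s or Not
p or q or p or p and s or s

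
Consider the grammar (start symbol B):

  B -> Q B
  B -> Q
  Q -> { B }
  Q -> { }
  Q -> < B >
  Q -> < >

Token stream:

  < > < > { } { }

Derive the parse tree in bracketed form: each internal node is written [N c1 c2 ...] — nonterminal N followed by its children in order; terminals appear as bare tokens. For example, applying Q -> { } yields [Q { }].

[B [Q < >] [B [Q < >] [B [Q { }] [B [Q { }]]]]]

B
Q B
< > B
< > Q B
< > < > B
< > < > Q B
< > < > { } B
< > < > { } Q
< > < > { } { }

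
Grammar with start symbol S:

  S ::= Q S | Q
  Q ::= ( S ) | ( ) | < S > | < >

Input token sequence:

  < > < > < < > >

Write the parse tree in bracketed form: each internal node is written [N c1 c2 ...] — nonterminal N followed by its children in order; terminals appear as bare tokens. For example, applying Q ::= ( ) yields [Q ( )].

S
Q S
< > S
< > Q S
< > < > S
< > < > Q
< > < > < S >
< > < > < Q >
< > < > < < > >

[S [Q < >] [S [Q < >] [S [Q < [S [Q < >]] >]]]]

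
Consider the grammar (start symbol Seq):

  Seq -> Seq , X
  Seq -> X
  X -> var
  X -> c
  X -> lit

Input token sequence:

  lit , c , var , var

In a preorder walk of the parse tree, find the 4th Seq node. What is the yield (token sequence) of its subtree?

[Seq [Seq [Seq [Seq [X lit]] , [X c]] , [X var]] , [X var]]

lit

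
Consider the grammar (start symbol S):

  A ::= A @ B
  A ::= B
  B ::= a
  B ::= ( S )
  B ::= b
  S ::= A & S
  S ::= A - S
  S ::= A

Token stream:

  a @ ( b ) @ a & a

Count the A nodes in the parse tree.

5

[S [A [A [A [B a]] @ [B ( [S [A [B b]]] )]] @ [B a]] & [S [A [B a]]]]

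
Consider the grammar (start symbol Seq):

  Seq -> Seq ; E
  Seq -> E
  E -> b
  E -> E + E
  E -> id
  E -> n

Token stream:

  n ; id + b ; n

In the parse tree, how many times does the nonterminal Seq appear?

[Seq [Seq [Seq [E n]] ; [E [E id] + [E b]]] ; [E n]]

3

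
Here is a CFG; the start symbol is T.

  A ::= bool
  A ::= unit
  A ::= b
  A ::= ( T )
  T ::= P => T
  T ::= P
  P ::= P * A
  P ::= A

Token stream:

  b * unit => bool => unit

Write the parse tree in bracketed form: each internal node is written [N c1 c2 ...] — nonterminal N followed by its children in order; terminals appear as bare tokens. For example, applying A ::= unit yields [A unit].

[T [P [P [A b]] * [A unit]] => [T [P [A bool]] => [T [P [A unit]]]]]

T
P => T
P * A => T
A * A => T
b * A => T
b * unit => T
b * unit => P => T
b * unit => A => T
b * unit => bool => T
b * unit => bool => P
b * unit => bool => A
b * unit => bool => unit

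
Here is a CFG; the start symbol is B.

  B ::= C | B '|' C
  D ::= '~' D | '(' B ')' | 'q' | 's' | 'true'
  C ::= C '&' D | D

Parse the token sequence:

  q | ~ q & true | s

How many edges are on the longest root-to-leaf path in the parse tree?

[B [B [B [C [D q]]] | [C [C [D ~ [D q]]] & [D true]]] | [C [D s]]]

6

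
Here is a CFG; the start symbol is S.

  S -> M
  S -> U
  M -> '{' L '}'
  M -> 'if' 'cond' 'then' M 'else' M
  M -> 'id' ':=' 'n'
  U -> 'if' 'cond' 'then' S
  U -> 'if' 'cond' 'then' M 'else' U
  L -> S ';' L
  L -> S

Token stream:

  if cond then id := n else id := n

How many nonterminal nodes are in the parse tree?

4

[S [M if cond then [M id := n] else [M id := n]]]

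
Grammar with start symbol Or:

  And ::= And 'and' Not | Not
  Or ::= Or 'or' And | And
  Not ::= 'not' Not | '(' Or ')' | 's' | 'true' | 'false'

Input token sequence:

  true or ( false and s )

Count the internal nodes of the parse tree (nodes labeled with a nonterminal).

[Or [Or [And [Not true]]] or [And [Not ( [Or [And [And [Not false]] and [Not s]]] )]]]

11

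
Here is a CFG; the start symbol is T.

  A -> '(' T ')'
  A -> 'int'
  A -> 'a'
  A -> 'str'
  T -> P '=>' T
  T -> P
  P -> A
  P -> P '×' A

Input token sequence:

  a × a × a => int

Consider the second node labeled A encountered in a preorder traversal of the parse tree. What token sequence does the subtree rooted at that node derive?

[T [P [P [P [A a]] × [A a]] × [A a]] => [T [P [A int]]]]

a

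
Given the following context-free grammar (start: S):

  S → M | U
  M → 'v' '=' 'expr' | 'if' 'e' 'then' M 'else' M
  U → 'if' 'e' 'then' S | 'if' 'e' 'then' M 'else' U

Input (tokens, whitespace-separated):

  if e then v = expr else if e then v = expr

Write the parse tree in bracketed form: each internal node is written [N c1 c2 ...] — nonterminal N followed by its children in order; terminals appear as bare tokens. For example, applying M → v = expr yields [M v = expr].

S
U
if e then M else U
if e then v = expr else U
if e then v = expr else if e then S
if e then v = expr else if e then M
if e then v = expr else if e then v = expr

[S [U if e then [M v = expr] else [U if e then [S [M v = expr]]]]]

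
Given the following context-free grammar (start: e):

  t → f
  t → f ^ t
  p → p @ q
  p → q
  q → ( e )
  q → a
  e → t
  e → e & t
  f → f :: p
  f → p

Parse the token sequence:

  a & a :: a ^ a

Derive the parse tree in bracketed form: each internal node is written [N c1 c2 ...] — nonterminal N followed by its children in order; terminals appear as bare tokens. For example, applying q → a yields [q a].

e
e & t
t & t
f & t
p & t
q & t
a & t
a & f ^ t
a & f :: p ^ t
a & p :: p ^ t
a & q :: p ^ t
a & a :: p ^ t
a & a :: q ^ t
a & a :: a ^ t
a & a :: a ^ f
a & a :: a ^ p
a & a :: a ^ q
a & a :: a ^ a

[e [e [t [f [p [q a]]]]] & [t [f [f [p [q a]]] :: [p [q a]]] ^ [t [f [p [q a]]]]]]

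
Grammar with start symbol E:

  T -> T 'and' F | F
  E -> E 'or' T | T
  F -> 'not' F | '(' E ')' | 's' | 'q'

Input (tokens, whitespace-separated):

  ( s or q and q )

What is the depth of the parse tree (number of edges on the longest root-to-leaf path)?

7

[E [T [F ( [E [E [T [F s]]] or [T [T [F q]] and [F q]]] )]]]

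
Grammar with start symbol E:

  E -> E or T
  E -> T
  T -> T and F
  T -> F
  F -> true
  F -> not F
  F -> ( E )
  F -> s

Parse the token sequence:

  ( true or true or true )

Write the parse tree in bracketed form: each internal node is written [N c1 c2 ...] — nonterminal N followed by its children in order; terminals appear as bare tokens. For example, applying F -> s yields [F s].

[E [T [F ( [E [E [E [T [F true]]] or [T [F true]]] or [T [F true]]] )]]]

E
T
F
( E )
( E or T )
( E or T or T )
( T or T or T )
( F or T or T )
( true or T or T )
( true or F or T )
( true or true or T )
( true or true or F )
( true or true or true )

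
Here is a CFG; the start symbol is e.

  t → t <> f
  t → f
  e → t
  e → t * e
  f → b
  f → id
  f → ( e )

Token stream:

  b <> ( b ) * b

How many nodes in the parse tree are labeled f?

[e [t [t [f b]] <> [f ( [e [t [f b]]] )]] * [e [t [f b]]]]

4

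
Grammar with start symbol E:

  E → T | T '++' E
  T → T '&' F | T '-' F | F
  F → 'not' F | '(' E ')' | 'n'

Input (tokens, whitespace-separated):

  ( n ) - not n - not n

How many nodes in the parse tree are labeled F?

6

[E [T [T [T [F ( [E [T [F n]]] )]] - [F not [F n]]] - [F not [F n]]]]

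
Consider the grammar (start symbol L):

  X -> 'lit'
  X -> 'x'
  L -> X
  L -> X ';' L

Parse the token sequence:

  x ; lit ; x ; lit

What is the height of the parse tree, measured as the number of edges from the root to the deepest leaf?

[L [X x] ; [L [X lit] ; [L [X x] ; [L [X lit]]]]]

5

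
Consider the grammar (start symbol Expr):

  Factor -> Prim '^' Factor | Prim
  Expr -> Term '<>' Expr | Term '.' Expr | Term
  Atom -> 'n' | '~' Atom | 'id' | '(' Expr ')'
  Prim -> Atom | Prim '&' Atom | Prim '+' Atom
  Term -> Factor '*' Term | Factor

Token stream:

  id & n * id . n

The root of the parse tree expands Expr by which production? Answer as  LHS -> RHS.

[Expr [Term [Factor [Prim [Prim [Atom id]] & [Atom n]]] * [Term [Factor [Prim [Atom id]]]]] . [Expr [Term [Factor [Prim [Atom n]]]]]]

Expr -> Term '.' Expr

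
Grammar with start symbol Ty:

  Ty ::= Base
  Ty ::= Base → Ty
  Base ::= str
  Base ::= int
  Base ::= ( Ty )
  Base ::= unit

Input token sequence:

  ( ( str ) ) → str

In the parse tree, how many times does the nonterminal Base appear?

4

[Ty [Base ( [Ty [Base ( [Ty [Base str]] )]] )] → [Ty [Base str]]]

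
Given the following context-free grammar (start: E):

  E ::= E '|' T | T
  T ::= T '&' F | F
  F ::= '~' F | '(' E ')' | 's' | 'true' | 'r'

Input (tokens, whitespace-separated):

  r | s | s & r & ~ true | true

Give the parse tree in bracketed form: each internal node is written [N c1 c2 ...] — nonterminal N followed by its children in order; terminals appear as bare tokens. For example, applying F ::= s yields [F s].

E
E | T
E | T | T
E | T | T | T
T | T | T | T
F | T | T | T
r | T | T | T
r | F | T | T
r | s | T | T
r | s | T & F | T
r | s | T & F & F | T
r | s | F & F & F | T
r | s | s & F & F | T
r | s | s & r & F | T
r | s | s & r & ~ F | T
r | s | s & r & ~ true | T
r | s | s & r & ~ true | F
r | s | s & r & ~ true | true

[E [E [E [E [T [F r]]] | [T [F s]]] | [T [T [T [F s]] & [F r]] & [F ~ [F true]]]] | [T [F true]]]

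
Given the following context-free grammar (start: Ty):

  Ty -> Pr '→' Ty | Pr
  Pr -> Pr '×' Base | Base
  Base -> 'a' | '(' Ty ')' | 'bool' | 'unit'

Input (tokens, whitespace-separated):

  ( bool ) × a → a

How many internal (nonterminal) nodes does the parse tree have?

[Ty [Pr [Pr [Base ( [Ty [Pr [Base bool]]] )]] × [Base a]] → [Ty [Pr [Base a]]]]

11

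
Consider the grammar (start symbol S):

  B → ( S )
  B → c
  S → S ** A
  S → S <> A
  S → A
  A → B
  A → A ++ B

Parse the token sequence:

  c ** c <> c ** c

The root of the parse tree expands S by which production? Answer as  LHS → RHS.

S → S ** A

[S [S [S [S [A [B c]]] ** [A [B c]]] <> [A [B c]]] ** [A [B c]]]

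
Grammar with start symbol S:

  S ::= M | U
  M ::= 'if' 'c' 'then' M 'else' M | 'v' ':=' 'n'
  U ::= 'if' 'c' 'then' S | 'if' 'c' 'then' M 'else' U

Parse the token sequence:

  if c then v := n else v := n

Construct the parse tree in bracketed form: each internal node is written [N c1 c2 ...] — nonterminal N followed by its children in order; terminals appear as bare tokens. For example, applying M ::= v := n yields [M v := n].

S
M
if c then M else M
if c then v := n else M
if c then v := n else v := n

[S [M if c then [M v := n] else [M v := n]]]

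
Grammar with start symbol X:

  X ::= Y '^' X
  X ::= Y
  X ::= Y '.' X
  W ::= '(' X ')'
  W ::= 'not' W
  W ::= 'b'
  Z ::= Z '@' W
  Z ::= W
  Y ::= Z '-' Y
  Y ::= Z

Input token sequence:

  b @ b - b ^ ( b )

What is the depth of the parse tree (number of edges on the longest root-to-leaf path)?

9

[X [Y [Z [Z [W b]] @ [W b]] - [Y [Z [W b]]]] ^ [X [Y [Z [W ( [X [Y [Z [W b]]]] )]]]]]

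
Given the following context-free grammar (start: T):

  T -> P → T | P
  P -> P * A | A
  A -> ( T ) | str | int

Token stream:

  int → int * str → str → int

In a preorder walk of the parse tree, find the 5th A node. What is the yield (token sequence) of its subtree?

int

[T [P [A int]] → [T [P [P [A int]] * [A str]] → [T [P [A str]] → [T [P [A int]]]]]]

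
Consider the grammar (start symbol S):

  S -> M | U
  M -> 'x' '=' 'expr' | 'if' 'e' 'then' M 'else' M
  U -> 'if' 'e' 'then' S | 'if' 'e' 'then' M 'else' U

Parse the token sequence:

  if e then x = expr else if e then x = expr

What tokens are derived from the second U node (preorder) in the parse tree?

if e then x = expr

[S [U if e then [M x = expr] else [U if e then [S [M x = expr]]]]]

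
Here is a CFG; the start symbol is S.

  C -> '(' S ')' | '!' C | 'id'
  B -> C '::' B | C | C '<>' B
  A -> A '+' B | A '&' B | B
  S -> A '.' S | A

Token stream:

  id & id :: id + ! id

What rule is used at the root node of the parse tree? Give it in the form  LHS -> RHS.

[S [A [A [A [B [C id]]] & [B [C id] :: [B [C id]]]] + [B [C ! [C id]]]]]

S -> A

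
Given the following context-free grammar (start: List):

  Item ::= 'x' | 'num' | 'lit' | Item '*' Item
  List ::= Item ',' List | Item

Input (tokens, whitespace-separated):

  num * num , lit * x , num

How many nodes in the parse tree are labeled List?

[List [Item [Item num] * [Item num]] , [List [Item [Item lit] * [Item x]] , [List [Item num]]]]

3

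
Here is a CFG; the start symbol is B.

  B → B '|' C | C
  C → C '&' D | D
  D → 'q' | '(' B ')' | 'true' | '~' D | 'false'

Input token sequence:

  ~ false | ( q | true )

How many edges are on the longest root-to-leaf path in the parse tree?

[B [B [C [D ~ [D false]]]] | [C [D ( [B [B [C [D q]]] | [C [D true]]] )]]]

7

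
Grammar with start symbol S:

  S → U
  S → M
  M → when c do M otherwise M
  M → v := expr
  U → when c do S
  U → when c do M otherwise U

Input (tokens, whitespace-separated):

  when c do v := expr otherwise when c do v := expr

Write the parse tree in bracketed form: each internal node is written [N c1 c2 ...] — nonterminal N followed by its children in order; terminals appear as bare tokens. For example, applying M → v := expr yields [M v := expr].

S
U
when c do M otherwise U
when c do v := expr otherwise U
when c do v := expr otherwise when c do S
when c do v := expr otherwise when c do M
when c do v := expr otherwise when c do v := expr

[S [U when c do [M v := expr] otherwise [U when c do [S [M v := expr]]]]]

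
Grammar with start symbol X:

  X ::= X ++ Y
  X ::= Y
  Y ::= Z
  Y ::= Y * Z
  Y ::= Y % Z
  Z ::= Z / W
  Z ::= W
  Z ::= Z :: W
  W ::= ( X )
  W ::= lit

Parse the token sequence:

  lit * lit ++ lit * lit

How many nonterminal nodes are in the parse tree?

[X [X [Y [Y [Z [W lit]]] * [Z [W lit]]]] ++ [Y [Y [Z [W lit]]] * [Z [W lit]]]]

14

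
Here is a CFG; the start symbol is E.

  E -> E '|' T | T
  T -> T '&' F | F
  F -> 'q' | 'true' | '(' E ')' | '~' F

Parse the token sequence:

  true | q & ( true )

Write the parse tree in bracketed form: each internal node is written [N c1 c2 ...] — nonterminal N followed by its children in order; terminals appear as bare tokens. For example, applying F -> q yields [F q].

E
E | T
T | T
F | T
true | T
true | T & F
true | F & F
true | q & F
true | q & ( E )
true | q & ( T )
true | q & ( F )
true | q & ( true )

[E [E [T [F true]]] | [T [T [F q]] & [F ( [E [T [F true]]] )]]]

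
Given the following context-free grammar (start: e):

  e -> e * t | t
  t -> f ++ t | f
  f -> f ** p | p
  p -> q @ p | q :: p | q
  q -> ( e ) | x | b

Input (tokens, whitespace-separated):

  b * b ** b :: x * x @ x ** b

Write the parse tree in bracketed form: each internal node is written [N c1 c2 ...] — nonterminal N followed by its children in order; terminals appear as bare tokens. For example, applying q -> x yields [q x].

[e [e [e [t [f [p [q b]]]]] * [t [f [f [p [q b]]] ** [p [q b] :: [p [q x]]]]]] * [t [f [f [p [q x] @ [p [q x]]]] ** [p [q b]]]]]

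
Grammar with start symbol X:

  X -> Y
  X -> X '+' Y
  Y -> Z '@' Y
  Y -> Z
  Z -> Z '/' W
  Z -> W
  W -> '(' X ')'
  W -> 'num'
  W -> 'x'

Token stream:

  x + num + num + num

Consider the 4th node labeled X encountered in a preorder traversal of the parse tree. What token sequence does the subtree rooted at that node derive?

x

[X [X [X [X [Y [Z [W x]]]] + [Y [Z [W num]]]] + [Y [Z [W num]]]] + [Y [Z [W num]]]]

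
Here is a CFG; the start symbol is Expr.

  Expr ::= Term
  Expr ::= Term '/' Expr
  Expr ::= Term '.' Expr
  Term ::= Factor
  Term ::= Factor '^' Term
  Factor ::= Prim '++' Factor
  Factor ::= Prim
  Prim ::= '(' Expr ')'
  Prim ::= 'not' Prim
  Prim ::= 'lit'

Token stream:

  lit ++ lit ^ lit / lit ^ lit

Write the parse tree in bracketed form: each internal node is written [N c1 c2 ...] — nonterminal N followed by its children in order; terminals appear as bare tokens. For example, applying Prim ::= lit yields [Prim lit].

[Expr [Term [Factor [Prim lit] ++ [Factor [Prim lit]]] ^ [Term [Factor [Prim lit]]]] / [Expr [Term [Factor [Prim lit]] ^ [Term [Factor [Prim lit]]]]]]

Expr
Term / Expr
Factor ^ Term / Expr
Prim ++ Factor ^ Term / Expr
lit ++ Factor ^ Term / Expr
lit ++ Prim ^ Term / Expr
lit ++ lit ^ Term / Expr
lit ++ lit ^ Factor / Expr
lit ++ lit ^ Prim / Expr
lit ++ lit ^ lit / Expr
lit ++ lit ^ lit / Term
lit ++ lit ^ lit / Factor ^ Term
lit ++ lit ^ lit / Prim ^ Term
lit ++ lit ^ lit / lit ^ Term
lit ++ lit ^ lit / lit ^ Factor
lit ++ lit ^ lit / lit ^ Prim
lit ++ lit ^ lit / lit ^ lit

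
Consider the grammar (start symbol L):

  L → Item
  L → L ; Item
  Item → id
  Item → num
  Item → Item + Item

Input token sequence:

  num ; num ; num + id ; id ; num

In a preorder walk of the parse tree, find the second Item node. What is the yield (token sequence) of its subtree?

[L [L [L [L [L [Item num]] ; [Item num]] ; [Item [Item num] + [Item id]]] ; [Item id]] ; [Item num]]

num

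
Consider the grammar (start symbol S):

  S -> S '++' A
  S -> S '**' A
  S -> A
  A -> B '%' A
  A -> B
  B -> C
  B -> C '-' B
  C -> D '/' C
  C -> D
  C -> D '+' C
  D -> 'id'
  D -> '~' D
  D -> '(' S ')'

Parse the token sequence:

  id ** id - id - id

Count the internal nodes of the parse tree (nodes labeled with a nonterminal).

16

[S [S [A [B [C [D id]]]]] ** [A [B [C [D id]] - [B [C [D id]] - [B [C [D id]]]]]]]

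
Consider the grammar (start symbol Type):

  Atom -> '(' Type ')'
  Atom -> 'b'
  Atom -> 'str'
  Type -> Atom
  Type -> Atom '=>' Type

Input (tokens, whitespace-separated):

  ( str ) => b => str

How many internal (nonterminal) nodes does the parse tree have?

8

[Type [Atom ( [Type [Atom str]] )] => [Type [Atom b] => [Type [Atom str]]]]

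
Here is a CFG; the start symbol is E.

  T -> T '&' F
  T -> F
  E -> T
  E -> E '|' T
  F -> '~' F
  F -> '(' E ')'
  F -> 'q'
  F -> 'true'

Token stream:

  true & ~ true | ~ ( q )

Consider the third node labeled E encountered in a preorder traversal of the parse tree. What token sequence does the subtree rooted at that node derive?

[E [E [T [T [F true]] & [F ~ [F true]]]] | [T [F ~ [F ( [E [T [F q]]] )]]]]

q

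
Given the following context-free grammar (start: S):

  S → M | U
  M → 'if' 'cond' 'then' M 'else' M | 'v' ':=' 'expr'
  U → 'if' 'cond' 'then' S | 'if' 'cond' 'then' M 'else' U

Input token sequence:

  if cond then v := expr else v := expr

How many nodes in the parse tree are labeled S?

[S [M if cond then [M v := expr] else [M v := expr]]]

1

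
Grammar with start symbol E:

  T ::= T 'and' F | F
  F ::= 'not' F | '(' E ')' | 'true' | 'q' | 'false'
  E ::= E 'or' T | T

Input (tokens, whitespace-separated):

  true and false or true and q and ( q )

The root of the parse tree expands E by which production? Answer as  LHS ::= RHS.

[E [E [T [T [F true]] and [F false]]] or [T [T [T [F true]] and [F q]] and [F ( [E [T [F q]]] )]]]

E ::= E 'or' T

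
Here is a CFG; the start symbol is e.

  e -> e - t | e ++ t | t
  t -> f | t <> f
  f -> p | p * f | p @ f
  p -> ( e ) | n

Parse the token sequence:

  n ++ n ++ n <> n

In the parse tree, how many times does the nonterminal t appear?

4

[e [e [e [t [f [p n]]]] ++ [t [f [p n]]]] ++ [t [t [f [p n]]] <> [f [p n]]]]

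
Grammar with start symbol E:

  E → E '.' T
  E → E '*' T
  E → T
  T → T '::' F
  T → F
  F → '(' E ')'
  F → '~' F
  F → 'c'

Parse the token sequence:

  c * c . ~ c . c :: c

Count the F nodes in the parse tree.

6

[E [E [E [E [T [F c]]] * [T [F c]]] . [T [F ~ [F c]]]] . [T [T [F c]] :: [F c]]]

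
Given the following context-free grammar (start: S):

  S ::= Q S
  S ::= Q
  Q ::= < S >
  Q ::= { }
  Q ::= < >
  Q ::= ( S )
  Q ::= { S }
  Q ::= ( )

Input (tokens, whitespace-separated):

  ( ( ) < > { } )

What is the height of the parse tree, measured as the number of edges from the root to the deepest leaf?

[S [Q ( [S [Q ( )] [S [Q < >] [S [Q { }]]]] )]]

6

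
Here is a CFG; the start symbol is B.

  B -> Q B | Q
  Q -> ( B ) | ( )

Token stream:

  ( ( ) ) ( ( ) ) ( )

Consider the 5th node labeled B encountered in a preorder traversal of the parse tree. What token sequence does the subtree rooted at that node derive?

( )

[B [Q ( [B [Q ( )]] )] [B [Q ( [B [Q ( )]] )] [B [Q ( )]]]]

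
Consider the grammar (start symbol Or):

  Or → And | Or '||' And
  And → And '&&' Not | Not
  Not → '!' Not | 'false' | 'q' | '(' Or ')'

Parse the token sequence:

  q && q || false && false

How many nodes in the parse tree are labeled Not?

4

[Or [Or [And [And [Not q]] && [Not q]]] || [And [And [Not false]] && [Not false]]]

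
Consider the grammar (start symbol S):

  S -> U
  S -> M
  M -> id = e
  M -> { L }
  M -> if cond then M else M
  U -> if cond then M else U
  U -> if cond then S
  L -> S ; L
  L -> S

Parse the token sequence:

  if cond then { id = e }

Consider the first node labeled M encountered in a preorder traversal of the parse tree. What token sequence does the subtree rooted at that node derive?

[S [U if cond then [S [M { [L [S [M id = e]]] }]]]]

{ id = e }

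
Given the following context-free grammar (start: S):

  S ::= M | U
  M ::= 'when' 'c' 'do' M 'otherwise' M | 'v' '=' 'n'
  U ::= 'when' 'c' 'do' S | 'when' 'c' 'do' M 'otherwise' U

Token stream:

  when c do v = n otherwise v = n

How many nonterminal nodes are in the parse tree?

[S [M when c do [M v = n] otherwise [M v = n]]]

4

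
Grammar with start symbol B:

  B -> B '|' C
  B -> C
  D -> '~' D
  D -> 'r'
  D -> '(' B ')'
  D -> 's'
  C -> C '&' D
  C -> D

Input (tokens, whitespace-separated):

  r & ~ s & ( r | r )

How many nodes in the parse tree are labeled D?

[B [C [C [C [D r]] & [D ~ [D s]]] & [D ( [B [B [C [D r]]] | [C [D r]]] )]]]

6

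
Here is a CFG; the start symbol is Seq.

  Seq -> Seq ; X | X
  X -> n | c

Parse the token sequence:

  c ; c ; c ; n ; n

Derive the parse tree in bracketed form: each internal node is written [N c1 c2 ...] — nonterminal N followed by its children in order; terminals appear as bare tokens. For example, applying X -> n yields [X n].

[Seq [Seq [Seq [Seq [Seq [X c]] ; [X c]] ; [X c]] ; [X n]] ; [X n]]

Seq
Seq ; X
Seq ; X ; X
Seq ; X ; X ; X
Seq ; X ; X ; X ; X
X ; X ; X ; X ; X
c ; X ; X ; X ; X
c ; c ; X ; X ; X
c ; c ; c ; X ; X
c ; c ; c ; n ; X
c ; c ; c ; n ; n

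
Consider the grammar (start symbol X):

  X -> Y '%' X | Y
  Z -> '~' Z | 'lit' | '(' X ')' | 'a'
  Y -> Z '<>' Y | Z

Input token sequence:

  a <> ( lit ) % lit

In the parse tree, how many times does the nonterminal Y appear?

[X [Y [Z a] <> [Y [Z ( [X [Y [Z lit]]] )]]] % [X [Y [Z lit]]]]

4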